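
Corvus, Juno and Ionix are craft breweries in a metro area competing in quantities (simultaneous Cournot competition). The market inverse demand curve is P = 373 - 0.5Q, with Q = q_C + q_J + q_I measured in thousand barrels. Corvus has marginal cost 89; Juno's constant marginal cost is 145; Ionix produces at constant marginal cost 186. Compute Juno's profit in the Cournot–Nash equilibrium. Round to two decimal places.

5671.13

Corvus's profit: π_C = (373 - 0.5Q)q_C - (89q_C). Setting ∂π_C/∂q_C = 0: 284 - q_C - (1/2)(q_J + q_I) = 0.
Juno's profit: π_J = (373 - 0.5Q)q_J - (145q_J). Setting ∂π_J/∂q_J = 0: 228 - q_J - (1/2)(q_C + q_I) = 0.
Ionix's first-order condition: 187 - q_I - (1/2)(q_C + q_J) = 0.
Adding the 3 conditions: 699 − Q − Q = 0, i.e. Q = 699/2.
Back-substituting: q_C = (284 − 699/4)/(1/2) = 437/2, q_J = (228 − 699/4)/(1/2) = 213/2, q_I = (187 − 699/4)/(1/2) = 49/2.
Price P = 373 - (1/2)·(699/2) = 793/4.
Juno's profit: (793/4 - 145)·(213/2) = 5671.1250.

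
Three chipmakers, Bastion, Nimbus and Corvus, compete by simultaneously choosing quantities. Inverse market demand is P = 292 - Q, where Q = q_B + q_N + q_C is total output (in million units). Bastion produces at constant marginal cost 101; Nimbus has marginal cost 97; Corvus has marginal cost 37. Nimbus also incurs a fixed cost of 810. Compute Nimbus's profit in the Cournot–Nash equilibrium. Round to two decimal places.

Bastion's profit: π_B = (292 - Q)q_B - (101q_B). Setting ∂π_B/∂q_B = 0: 191 - 2q_B - (q_N + q_C) = 0.
Nimbus's profit: π_N = (292 - Q)q_N - (97q_N). Setting ∂π_N/∂q_N = 0: 195 - 2q_N - (q_B + q_C) = 0.
Corvus's first-order condition: 255 - 2q_C - (q_B + q_N) = 0.
Adding the 3 conditions: 641 − 2Q − 2Q = 0, i.e. Q = 641/4.
Back-substituting: q_B = (191 − 641/4) = 123/4, q_N = (195 − 641/4) = 139/4, q_C = (255 − 641/4) = 379/4.
Price P = 292 - 641/4 = 527/4.
Nimbus's profit: (527/4 - 97)·(139/4) - 810 = 397.5625.

397.56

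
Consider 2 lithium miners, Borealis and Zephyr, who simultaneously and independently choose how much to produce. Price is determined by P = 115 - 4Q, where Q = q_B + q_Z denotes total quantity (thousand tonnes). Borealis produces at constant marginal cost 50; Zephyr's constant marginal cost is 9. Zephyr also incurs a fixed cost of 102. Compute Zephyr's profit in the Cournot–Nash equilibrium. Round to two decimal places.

Borealis's profit: π_B = (115 - 4Q)q_B - (50q_B). Setting ∂π_B/∂q_B = 0: 65 - 8q_B - 4(q_Z) = 0.
Zephyr's profit: π_Z = (115 - 4Q)q_Z - (9q_Z). Setting ∂π_Z/∂q_Z = 0: 106 - 8q_Z - 4(q_B) = 0.
So q_B = (65 - 4q_Z)/8 and q_Z = (106 - 4q_B)/8.
Solving the pair: q_B = 2, q_Z = 49/4.
Price P = 115 - 4·(57/4) = 58.
Zephyr's profit: (58 - 9)·(49/4) - 102 = 1993/4.

498.25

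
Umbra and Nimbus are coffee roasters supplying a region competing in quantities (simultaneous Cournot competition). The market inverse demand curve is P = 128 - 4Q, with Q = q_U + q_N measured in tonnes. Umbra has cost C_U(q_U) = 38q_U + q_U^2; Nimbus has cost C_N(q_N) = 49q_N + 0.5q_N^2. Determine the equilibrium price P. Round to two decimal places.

Umbra's profit: π_U = (128 - 4Q)q_U - (38q_U + q_U²). Setting ∂π_U/∂q_U = 0: 90 - 10q_U - 4(q_N) = 0.
Nimbus's first-order condition: 79 - 9q_N - 4(q_U) = 0.
Best responses: q_U = (90 - 4q_N)/10, q_N = (79 - 4q_U)/9.
Solving the pair: q_U = 247/37, q_N = 215/37.
Total output Q = 462/37, so price P = 128 - 4·(462/37) = 78.0541.

78.05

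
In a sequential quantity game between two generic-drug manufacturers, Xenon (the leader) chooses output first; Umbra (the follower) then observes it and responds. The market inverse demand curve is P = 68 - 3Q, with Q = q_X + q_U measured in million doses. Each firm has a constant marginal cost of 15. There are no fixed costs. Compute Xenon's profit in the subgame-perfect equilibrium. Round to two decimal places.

117.04

Solve by backward induction. Given q_X, the follower Umbra maximises π_U = (68 - 3q_X - 3q_U)q_U - 15q_U.
Follower FOC: 53 - 3q_X - 6q_U = 0, so q_U(q_X) = (53 - 3q_X)/6.
The leader anticipates this reaction. Substituting into P = 68 - 3Q gives P = 83/2 - (3/2)q_X, so π_X = (83/2 - (3/2)q_X)q_X - 15q_X.
The leader's first-order condition 53/2 - 3q_X = 0 yields q_X = 53/6.
Then q_U = (53 - 3·(53/6))/6 = 53/12.
Price P = 68 - 3·(53/4) = 113/4.
Xenon's profit: (113/4 - 15)·(53/6) = 117.0417.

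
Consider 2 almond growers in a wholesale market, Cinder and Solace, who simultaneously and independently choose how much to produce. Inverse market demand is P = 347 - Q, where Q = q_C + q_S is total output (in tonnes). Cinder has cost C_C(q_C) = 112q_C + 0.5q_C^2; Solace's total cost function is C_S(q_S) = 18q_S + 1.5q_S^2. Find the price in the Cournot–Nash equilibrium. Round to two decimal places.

232.86

Cinder's profit: π_C = (347 - Q)q_C - (112q_C + (1/2)q_C²). Setting ∂π_C/∂q_C = 0: 235 - 3q_C - (q_S) = 0.
Solace's first-order condition: 329 - 5q_S - (q_C) = 0.
Rearranging gives the reaction functions q_C = (235 - q_S)/3 and q_S = (329 - q_C)/5.
Substituting one into the other gives q_C = 423/7 and q_S = 376/7.
Total output Q = 799/7, so price P = 347 - 799/7 = 1630/7.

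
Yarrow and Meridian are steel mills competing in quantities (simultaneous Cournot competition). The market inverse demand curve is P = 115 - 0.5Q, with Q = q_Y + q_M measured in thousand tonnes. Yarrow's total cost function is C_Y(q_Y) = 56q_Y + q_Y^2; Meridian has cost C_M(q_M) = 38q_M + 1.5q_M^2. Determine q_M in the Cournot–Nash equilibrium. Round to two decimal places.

Yarrow's profit: π_Y = (115 - 0.5Q)q_Y - (56q_Y + q_Y²). Setting ∂π_Y/∂q_Y = 0: 59 - 3q_Y - (1/2)(q_M) = 0.
Meridian's profit: π_M = (115 - 0.5Q)q_M - (38q_M + (3/2)q_M²). Setting ∂π_M/∂q_M = 0: 77 - 4q_M - (1/2)(q_Y) = 0.
So q_Y = (59 - (1/2)q_M)/3 and q_M = (77 - (1/2)q_Y)/4.
Solving the pair: q_Y = 790/47, q_M = 806/47.

17.15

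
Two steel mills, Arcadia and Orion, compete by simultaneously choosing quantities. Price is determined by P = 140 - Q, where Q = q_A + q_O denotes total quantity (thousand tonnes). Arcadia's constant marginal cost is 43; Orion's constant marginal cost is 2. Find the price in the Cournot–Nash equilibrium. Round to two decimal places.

61.67

Arcadia's profit: π_A = (140 - Q)q_A - (43q_A). Setting ∂π_A/∂q_A = 0: 97 - 2q_A - (q_O) = 0.
Orion's first-order condition: 138 - 2q_O - (q_A) = 0.
Rearranging gives the reaction functions q_A = (97 - q_O)/2 and q_O = (138 - q_A)/2.
Solving the pair: q_A = 56/3, q_O = 179/3.
Total output Q = 235/3, so price P = 140 - 235/3 = 185/3.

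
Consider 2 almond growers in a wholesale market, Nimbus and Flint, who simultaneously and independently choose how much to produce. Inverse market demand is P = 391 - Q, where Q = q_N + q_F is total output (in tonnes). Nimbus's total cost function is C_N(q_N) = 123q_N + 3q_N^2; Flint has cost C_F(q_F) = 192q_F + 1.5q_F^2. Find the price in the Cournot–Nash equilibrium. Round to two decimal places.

327.79

Nimbus's profit: π_N = (391 - Q)q_N - (123q_N + 3q_N²). Setting ∂π_N/∂q_N = 0: 268 - 8q_N - (q_F) = 0.
Flint's profit: π_F = (391 - Q)q_F - (192q_F + (3/2)q_F²). Setting ∂π_F/∂q_F = 0: 199 - 5q_F - (q_N) = 0.
So q_N = (268 - q_F)/8 and q_F = (199 - q_N)/5.
Substituting one into the other gives q_N = 1141/39 and q_F = 1324/39.
Total output Q = 63.2051, so price P = 391 - 63.2051 = 327.7949.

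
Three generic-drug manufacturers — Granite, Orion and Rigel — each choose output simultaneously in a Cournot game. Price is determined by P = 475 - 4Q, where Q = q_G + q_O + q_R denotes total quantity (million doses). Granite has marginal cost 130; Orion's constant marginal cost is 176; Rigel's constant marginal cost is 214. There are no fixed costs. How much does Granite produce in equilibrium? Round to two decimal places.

29.69

Granite's profit: π_G = (475 - 4Q)q_G - (130q_G). Setting ∂π_G/∂q_G = 0: 345 - 8q_G - 4(q_O + q_R) = 0.
Orion's profit: π_O = (475 - 4Q)q_O - (176q_O). Setting ∂π_O/∂q_O = 0: 299 - 8q_O - 4(q_G + q_R) = 0.
Rigel's profit: π_R = (475 - 4Q)q_R - (214q_R). Setting ∂π_R/∂q_R = 0: 261 - 8q_R - 4(q_G + q_O) = 0.
Adding the 3 first-order conditions: 905 − 16Q = 0, so Q = 905/16.
Back-substituting: q_G = (345 − 905/4)/4 = 475/16, q_O = (299 − 905/4)/4 = 291/16, q_R = (261 − 905/4)/4 = 139/16.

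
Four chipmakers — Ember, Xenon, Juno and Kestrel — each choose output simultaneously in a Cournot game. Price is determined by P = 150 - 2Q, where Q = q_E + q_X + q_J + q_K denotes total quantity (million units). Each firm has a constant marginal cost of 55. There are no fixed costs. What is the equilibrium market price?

74

A representative firm's profit is π_i = q_i(150 - 2Q) - 55q_i.
Setting ∂π_i/∂q_i = 0 with rivals' quantities fixed: 95 - 4q_i - 2·Σ_{j≠i} q_j = 0.
With identical firms every q_j equals q_i, so Σ_{j≠i} q_j = 3q_i and 95 = 10q_i, giving q_i = 19/2.
Total output Q = 38, so price P = 150 - 2·38 = 74.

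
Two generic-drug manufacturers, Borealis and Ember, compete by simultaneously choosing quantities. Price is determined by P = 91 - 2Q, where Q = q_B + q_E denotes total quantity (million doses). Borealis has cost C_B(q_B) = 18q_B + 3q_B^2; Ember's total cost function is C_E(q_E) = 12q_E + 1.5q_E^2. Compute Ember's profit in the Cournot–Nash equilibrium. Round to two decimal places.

333.24

Borealis's profit: π_B = (91 - 2Q)q_B - (18q_B + 3q_B²). Setting ∂π_B/∂q_B = 0: 73 - 10q_B - 2(q_E) = 0.
Ember's first-order condition: 79 - 7q_E - 2(q_B) = 0.
So q_B = (73 - 2q_E)/10 and q_E = (79 - 2q_B)/7.
Solving the pair: q_B = 353/66, q_E = 322/33.
Price P = 91 - 2·(997/66) = 60.7879.
Ember's profit: 60.7879·(322/33) - 12·(322/33) - (3/2)(322/33)² = 333.2360.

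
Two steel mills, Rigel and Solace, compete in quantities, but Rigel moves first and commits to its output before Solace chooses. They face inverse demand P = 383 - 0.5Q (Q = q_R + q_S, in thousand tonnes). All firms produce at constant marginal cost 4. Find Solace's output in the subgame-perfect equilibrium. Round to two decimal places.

Solve by backward induction. Given q_R, the follower Solace maximises π_S = (383 - (1/2)q_R - (1/2)q_S)q_S - 4q_S.
Setting the follower's marginal profit to zero, 379 - (1/2)q_R - q_S = 0, i.e. q_S = (379 - (1/2)q_R).
Rigel substitutes q_S(q_R) into its own profit: π_R = q_R(383 - (1/2)q_R - (379 - (1/2)q_R)/2) - 4q_R = (387/2 - (1/4)q_R)q_R - 4q_R.
Maximising: ∂π_R/∂q_R = 379/2 - (1/2)q_R = 0, giving q_R = 379.
Then q_S = (379 - (1/2)·379) = 379/2.

189.50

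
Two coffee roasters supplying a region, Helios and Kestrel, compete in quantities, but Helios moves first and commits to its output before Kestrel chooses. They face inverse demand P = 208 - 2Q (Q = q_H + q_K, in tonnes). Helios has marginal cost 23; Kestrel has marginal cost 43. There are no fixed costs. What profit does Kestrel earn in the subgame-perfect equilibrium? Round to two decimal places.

488.28

Solve by backward induction. Given q_H, the follower Kestrel maximises π_K = (208 - 2q_H - 2q_K)q_K - 43q_K.
Follower FOC: 165 - 2q_H - 4q_K = 0, so q_K(q_H) = (165 - 2q_H)/4.
Helios substitutes q_K(q_H) into its own profit: π_H = q_H(208 - 2q_H - (165 - 2q_H)/2) - 23q_H = (251/2 - q_H)q_H - 23q_H.
Leader FOC: 205/2 - 2q_H = 0, so q_H = 205/4.
Then q_K = (165 - 2·(205/4))/4 = 125/8.
Price P = 208 - 2·(535/8) = 297/4.
Kestrel's profit: (297/4 - 43)·(125/8) = 488.2813.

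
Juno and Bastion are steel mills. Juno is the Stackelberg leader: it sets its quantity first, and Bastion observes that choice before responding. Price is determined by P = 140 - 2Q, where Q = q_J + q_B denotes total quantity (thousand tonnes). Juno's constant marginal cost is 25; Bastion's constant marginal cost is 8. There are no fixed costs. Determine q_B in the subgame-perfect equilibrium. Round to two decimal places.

The follower Bastion best-responds to any q_J: π_B = (140 - 2Q)q_B - 8q_B.
Setting the follower's marginal profit to zero, 132 - 2q_J - 4q_B = 0, i.e. q_B = (132 - 2q_J)/4.
Juno substitutes q_B(q_J) into its own profit: π_J = q_J(140 - 2q_J - (132 - 2q_J)/2) - 25q_J = (74 - q_J)q_J - 25q_J.
Leader FOC: 49 - 2q_J = 0, so q_J = 49/2.
Then q_B = (132 - 2·(49/2))/4 = 83/4.

20.75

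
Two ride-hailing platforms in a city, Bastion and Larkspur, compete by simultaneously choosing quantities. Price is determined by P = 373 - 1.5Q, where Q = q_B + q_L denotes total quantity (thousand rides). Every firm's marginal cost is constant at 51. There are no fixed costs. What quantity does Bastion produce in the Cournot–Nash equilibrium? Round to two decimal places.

71.56

Each firm earns π_i = (373 - 1.5Q)q_i - 51q_i.
Setting ∂π_i/∂q_i = 0 with rivals' quantities fixed: 322 - 3q_i - (3/2)q_j = 0.
By symmetry each firm produces the same amount; substituting q_j = q_i yields q_i = 322/(9/2) = 644/9.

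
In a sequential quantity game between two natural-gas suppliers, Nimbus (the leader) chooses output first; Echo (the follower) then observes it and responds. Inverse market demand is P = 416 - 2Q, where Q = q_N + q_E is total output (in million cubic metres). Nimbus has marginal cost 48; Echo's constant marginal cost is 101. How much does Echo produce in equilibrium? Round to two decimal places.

26.13

Solve by backward induction. Given q_N, the follower Echo maximises π_E = (416 - 2q_N - 2q_E)q_E - 101q_E.
Follower FOC: 315 - 2q_N - 4q_E = 0, so q_E(q_N) = (315 - 2q_N)/4.
The leader anticipates this reaction. Substituting into P = 416 - 2Q gives P = 517/2 - q_N, so π_N = (517/2 - q_N)q_N - 48q_N.
Leader FOC: 421/2 - 2q_N = 0, so q_N = 421/4.
Then q_E = (315 - 2·(421/4))/4 = 209/8.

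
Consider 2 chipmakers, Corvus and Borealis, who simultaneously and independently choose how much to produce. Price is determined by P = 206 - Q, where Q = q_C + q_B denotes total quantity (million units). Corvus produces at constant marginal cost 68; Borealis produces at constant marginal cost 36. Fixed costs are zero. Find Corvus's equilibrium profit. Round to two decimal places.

Corvus's profit: π_C = (206 - Q)q_C - (68q_C). Setting ∂π_C/∂q_C = 0: 138 - 2q_C - (q_B) = 0.
Borealis's profit: π_B = (206 - Q)q_B - (36q_B). Setting ∂π_B/∂q_B = 0: 170 - 2q_B - (q_C) = 0.
Rearranging gives the reaction functions q_C = (138 - q_B)/2 and q_B = (170 - q_C)/2.
Solving the pair: q_C = 106/3, q_B = 202/3.
Price P = 206 - 308/3 = 310/3.
Corvus's profit: (310/3 - 68)·(106/3) = 1248.4444.

1248.44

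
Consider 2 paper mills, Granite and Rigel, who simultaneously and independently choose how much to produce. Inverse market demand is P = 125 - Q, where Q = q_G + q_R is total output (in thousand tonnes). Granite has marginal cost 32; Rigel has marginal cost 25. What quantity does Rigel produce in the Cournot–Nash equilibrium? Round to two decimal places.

Granite's profit: π_G = (125 - Q)q_G - (32q_G). Setting ∂π_G/∂q_G = 0: 93 - 2q_G - (q_R) = 0.
Rigel's first-order condition: 100 - 2q_R - (q_G) = 0.
Best responses: q_G = (93 - q_R)/2, q_R = (100 - q_G)/2.
Substituting one into the other gives q_G = 86/3 and q_R = 107/3.

35.67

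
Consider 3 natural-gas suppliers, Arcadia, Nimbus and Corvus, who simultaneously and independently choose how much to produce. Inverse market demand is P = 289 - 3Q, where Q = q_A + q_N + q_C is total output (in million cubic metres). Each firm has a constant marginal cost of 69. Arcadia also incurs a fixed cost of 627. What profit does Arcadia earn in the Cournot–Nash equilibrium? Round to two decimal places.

381.33

A representative firm's profit is π_i = q_i(289 - 3Q) - 69q_i.
First-order condition (treating rivals' output as given): 220 - 6q_i - 3·Σ_{j≠i} q_j = 0.
By symmetry each firm produces the same amount; substituting Σ_{j≠i} q_j = 2q_i yields q_i = 220/12 = 55/3.
Price P = 289 - 3·55 = 124.
Arcadia's profit: (124 - 69)·(55/3) - 627 = 1144/3.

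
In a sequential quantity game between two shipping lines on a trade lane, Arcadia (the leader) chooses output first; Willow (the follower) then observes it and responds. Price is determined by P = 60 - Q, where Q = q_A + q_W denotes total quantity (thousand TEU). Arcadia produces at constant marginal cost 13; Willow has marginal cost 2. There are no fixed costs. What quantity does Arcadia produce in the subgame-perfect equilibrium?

18

Solve by backward induction. Given q_A, the follower Willow maximises π_W = (60 - q_A - q_W)q_W - 2q_W.
∂π_W/∂q_W = 58 - q_A - 2q_W = 0 gives the reaction function q_W = (58 - q_A)/2.
The leader anticipates this reaction. Substituting into P = 60 - Q gives P = 31 - (1/2)q_A, so π_A = (31 - (1/2)q_A)q_A - 13q_A.
The leader's first-order condition 18 - q_A = 0 yields q_A = 18.
Then q_W = (58 - 18)/2 = 20.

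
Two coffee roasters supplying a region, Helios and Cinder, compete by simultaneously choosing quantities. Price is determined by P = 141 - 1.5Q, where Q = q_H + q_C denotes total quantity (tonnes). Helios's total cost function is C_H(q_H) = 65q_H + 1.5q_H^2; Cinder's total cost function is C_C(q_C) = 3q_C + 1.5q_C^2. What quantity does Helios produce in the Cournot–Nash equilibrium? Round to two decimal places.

7.38

Helios's profit: π_H = (141 - 1.5Q)q_H - (65q_H + (3/2)q_H²). Setting ∂π_H/∂q_H = 0: 76 - 6q_H - (3/2)(q_C) = 0.
Cinder's profit: π_C = (141 - 1.5Q)q_C - (3q_C + (3/2)q_C²). Setting ∂π_C/∂q_C = 0: 138 - 6q_C - (3/2)(q_H) = 0.
Best responses: q_H = (76 - (3/2)q_C)/6, q_C = (138 - (3/2)q_H)/6.
Solving the pair: q_H = 332/45, q_C = 952/45.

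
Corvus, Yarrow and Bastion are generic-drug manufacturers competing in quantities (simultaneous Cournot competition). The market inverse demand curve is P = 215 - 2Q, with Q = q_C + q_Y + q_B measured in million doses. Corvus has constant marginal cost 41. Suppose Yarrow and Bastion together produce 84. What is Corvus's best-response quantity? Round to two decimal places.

With rivals' combined output fixed at 84, Corvus's profit is π_C = (215 - 2·84 - 2q_C)q_C - (41q_C) = (47 - 2q_C)q_C - (41q_C).
∂π_C/∂q_C = 6 - 4q_C = 0, so q_C = 3/2.

1.50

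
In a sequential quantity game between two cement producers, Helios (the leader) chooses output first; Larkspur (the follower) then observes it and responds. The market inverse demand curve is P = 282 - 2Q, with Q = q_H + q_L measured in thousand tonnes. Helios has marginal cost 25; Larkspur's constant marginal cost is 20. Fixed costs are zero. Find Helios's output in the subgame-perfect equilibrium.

63

Solve by backward induction. Given q_H, the follower Larkspur maximises π_L = (282 - 2q_H - 2q_L)q_L - 20q_L.
Setting the follower's marginal profit to zero, 262 - 2q_H - 4q_L = 0, i.e. q_L = (262 - 2q_H)/4.
The leader anticipates this reaction. Substituting into P = 282 - 2Q gives P = 151 - q_H, so π_H = (151 - q_H)q_H - 25q_H.
Maximising: ∂π_H/∂q_H = 126 - 2q_H = 0, giving q_H = 63.
Then q_L = (262 - 2·63)/4 = 34.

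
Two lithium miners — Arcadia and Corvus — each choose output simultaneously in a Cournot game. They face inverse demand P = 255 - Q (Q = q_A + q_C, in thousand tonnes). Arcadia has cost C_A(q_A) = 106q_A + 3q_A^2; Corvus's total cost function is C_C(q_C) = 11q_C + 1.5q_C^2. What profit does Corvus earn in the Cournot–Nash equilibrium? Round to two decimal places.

5343.21

Arcadia's profit: π_A = (255 - Q)q_A - (106q_A + 3q_A²). Setting ∂π_A/∂q_A = 0: 149 - 8q_A - (q_C) = 0.
Corvus's first-order condition: 244 - 5q_C - (q_A) = 0.
Best responses: q_A = (149 - q_C)/8, q_C = (244 - q_A)/5.
Substituting one into the other gives q_A = 167/13 and q_C = 601/13.
Price P = 255 - 768/13 = 195.9231.
Corvus's profit: 195.9231·(601/13) - 11·(601/13) - (3/2)(601/13)² = 5343.2101.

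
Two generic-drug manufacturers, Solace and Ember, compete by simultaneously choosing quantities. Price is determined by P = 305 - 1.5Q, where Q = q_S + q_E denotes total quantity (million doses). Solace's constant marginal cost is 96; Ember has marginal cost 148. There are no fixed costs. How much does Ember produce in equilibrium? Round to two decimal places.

23.33

Solace's profit: π_S = (305 - 1.5Q)q_S - (96q_S). Setting ∂π_S/∂q_S = 0: 209 - 3q_S - (3/2)(q_E) = 0.
Ember's first-order condition: 157 - 3q_E - (3/2)(q_S) = 0.
So q_S = (209 - (3/2)q_E)/3 and q_E = (157 - (3/2)q_S)/3.
Solving the pair: q_S = 58, q_E = 70/3.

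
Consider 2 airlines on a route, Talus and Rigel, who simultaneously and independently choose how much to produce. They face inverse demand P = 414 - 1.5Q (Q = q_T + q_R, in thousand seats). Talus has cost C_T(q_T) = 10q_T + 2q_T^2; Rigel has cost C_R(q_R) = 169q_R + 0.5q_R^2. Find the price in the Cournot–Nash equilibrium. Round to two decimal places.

276.67

Talus's profit: π_T = (414 - 1.5Q)q_T - (10q_T + 2q_T²). Setting ∂π_T/∂q_T = 0: 404 - 7q_T - (3/2)(q_R) = 0.
Rigel's first-order condition: 245 - 4q_R - (3/2)(q_T) = 0.
Rearranging gives the reaction functions q_T = (404 - (3/2)q_R)/7 and q_R = (245 - (3/2)q_T)/4.
Substituting one into the other gives q_T = 48.4854 and q_R = 43.0680.
Total output Q = 91.5534, so price P = 414 - (3/2)·91.5534 = 276.6699.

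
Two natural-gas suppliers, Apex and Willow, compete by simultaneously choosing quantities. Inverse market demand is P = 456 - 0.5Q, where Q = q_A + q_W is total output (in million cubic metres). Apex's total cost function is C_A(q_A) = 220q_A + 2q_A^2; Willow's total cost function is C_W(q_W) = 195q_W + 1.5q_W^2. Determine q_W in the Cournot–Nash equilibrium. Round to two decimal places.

60.10

Apex's profit: π_A = (456 - 0.5Q)q_A - (220q_A + 2q_A²). Setting ∂π_A/∂q_A = 0: 236 - 5q_A - (1/2)(q_W) = 0.
Willow's profit: π_W = (456 - 0.5Q)q_W - (195q_W + (3/2)q_W²). Setting ∂π_W/∂q_W = 0: 261 - 4q_W - (1/2)(q_A) = 0.
So q_A = (236 - (1/2)q_W)/5 and q_W = (261 - (1/2)q_A)/4.
Substituting one into the other gives q_A = 41.1899 and q_W = 60.1013.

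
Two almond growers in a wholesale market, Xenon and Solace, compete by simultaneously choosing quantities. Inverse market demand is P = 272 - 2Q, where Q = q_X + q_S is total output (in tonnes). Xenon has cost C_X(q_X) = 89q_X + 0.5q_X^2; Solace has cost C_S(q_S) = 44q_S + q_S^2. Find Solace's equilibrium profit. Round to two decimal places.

2658.62

Xenon's profit: π_X = (272 - 2Q)q_X - (89q_X + (1/2)q_X²). Setting ∂π_X/∂q_X = 0: 183 - 5q_X - 2(q_S) = 0.
Solace's first-order condition: 228 - 6q_S - 2(q_X) = 0.
Rearranging gives the reaction functions q_X = (183 - 2q_S)/5 and q_S = (228 - 2q_X)/6.
Substituting one into the other gives q_X = 321/13 and q_S = 387/13.
Price P = 272 - 2·(708/13) = 163.0769.
Solace's profit: 163.0769·(387/13) - 44·(387/13) - (387/13)² = 2658.6213.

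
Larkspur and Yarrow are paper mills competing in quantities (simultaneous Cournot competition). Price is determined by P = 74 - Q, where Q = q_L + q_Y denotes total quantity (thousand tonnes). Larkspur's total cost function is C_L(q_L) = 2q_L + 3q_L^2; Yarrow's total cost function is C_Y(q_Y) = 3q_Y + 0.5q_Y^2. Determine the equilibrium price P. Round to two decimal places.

46.13

Larkspur's profit: π_L = (74 - Q)q_L - (2q_L + 3q_L²). Setting ∂π_L/∂q_L = 0: 72 - 8q_L - (q_Y) = 0.
Yarrow's first-order condition: 71 - 3q_Y - (q_L) = 0.
Rearranging gives the reaction functions q_L = (72 - q_Y)/8 and q_Y = (71 - q_L)/3.
Solving the pair: q_L = 145/23, q_Y = 496/23.
Total output Q = 641/23, so price P = 74 - 641/23 = 1061/23.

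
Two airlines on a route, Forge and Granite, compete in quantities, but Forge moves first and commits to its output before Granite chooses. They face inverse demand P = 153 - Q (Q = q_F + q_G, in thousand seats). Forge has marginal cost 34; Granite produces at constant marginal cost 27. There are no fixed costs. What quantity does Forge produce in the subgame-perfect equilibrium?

56

The follower Granite best-responds to any q_F: π_G = (153 - Q)q_G - 27q_G.
∂π_G/∂q_G = 126 - q_F - 2q_G = 0 gives the reaction function q_G = (126 - q_F)/2.
Forge substitutes q_G(q_F) into its own profit: π_F = q_F(153 - q_F - (126 - q_F)/2) - 34q_F = (90 - (1/2)q_F)q_F - 34q_F.
Leader FOC: 56 - q_F = 0, so q_F = 56.
Then q_G = (126 - 56)/2 = 35.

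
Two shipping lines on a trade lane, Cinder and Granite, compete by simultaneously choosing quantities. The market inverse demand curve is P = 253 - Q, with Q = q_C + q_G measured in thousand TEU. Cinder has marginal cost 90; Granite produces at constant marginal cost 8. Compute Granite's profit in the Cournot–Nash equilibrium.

11881

Cinder's profit: π_C = (253 - Q)q_C - (90q_C). Setting ∂π_C/∂q_C = 0: 163 - 2q_C - (q_G) = 0.
Granite's profit: π_G = (253 - Q)q_G - (8q_G). Setting ∂π_G/∂q_G = 0: 245 - 2q_G - (q_C) = 0.
So q_C = (163 - q_G)/2 and q_G = (245 - q_C)/2.
Substituting one into the other gives q_C = 27 and q_G = 109.
Price P = 253 - 136 = 117.
Granite's profit: (117 - 8)·109 = 11881.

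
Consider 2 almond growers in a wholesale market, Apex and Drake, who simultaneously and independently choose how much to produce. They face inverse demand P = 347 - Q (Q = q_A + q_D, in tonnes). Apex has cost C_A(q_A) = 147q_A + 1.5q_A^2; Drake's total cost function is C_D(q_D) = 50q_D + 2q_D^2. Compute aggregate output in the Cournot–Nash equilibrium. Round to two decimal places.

75.45

Apex's profit: π_A = (347 - Q)q_A - (147q_A + (3/2)q_A²). Setting ∂π_A/∂q_A = 0: 200 - 5q_A - (q_D) = 0.
Drake's first-order condition: 297 - 6q_D - (q_A) = 0.
So q_A = (200 - q_D)/5 and q_D = (297 - q_A)/6.
Solving the pair: q_A = 903/29, q_D = 1285/29.
Total output Q = 903/29 + 1285/29 = 75.4483.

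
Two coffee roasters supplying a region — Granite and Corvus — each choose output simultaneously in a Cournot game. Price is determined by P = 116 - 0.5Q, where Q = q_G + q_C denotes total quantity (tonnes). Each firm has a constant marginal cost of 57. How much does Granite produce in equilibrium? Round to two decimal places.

A representative firm's profit is π_i = q_i(116 - 0.5Q) - 57q_i.
First-order condition (treating rivals' output as given): 59 - q_i - (1/2)q_j = 0.
With identical firms every q_j equals q_i, so q_j = q_i and 59 = (3/2)q_i, giving q_i = 118/3.

39.33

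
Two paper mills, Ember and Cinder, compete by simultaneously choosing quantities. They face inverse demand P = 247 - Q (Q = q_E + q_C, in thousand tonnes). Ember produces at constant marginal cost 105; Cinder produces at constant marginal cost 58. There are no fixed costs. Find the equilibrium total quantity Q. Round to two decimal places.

Ember's profit: π_E = (247 - Q)q_E - (105q_E). Setting ∂π_E/∂q_E = 0: 142 - 2q_E - (q_C) = 0.
Cinder's first-order condition: 189 - 2q_C - (q_E) = 0.
Best responses: q_E = (142 - q_C)/2, q_C = (189 - q_E)/2.
Solving the pair: q_E = 95/3, q_C = 236/3.
Total output Q = 95/3 + 236/3 = 331/3.

110.33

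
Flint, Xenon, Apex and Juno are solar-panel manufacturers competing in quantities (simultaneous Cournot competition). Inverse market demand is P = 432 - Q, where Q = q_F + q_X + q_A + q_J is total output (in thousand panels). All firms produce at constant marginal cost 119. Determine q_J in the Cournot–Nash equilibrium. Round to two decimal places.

62.60

A representative firm's profit is π_i = q_i(432 - Q) - 119q_i.
Setting ∂π_i/∂q_i = 0 with rivals' quantities fixed: 313 - 2q_i - Σ_{j≠i} q_j = 0.
With identical firms every q_j equals q_i, so Σ_{j≠i} q_j = 3q_i and 313 = 5q_i, giving q_i = 313/5.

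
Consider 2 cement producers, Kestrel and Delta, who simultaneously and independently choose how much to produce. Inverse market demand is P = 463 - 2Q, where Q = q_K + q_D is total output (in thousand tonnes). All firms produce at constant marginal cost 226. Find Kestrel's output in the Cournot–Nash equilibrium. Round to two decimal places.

Each firm earns π_i = (463 - 2Q)q_i - 226q_i.
Setting ∂π_i/∂q_i = 0 with rivals' quantities fixed: 237 - 4q_i - 2q_j = 0.
With identical firms every q_j equals q_i, so q_j = q_i and 237 = 6q_i, giving q_i = 79/2.

39.50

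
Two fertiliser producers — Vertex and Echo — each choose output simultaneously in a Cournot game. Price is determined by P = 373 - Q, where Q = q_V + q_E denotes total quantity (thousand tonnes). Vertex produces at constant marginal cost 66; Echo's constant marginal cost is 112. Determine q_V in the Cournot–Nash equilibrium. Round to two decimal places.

117.67

Vertex's profit: π_V = (373 - Q)q_V - (66q_V). Setting ∂π_V/∂q_V = 0: 307 - 2q_V - (q_E) = 0.
Echo's profit: π_E = (373 - Q)q_E - (112q_E). Setting ∂π_E/∂q_E = 0: 261 - 2q_E - (q_V) = 0.
Rearranging gives the reaction functions q_V = (307 - q_E)/2 and q_E = (261 - q_V)/2.
Solving the pair: q_V = 353/3, q_E = 215/3.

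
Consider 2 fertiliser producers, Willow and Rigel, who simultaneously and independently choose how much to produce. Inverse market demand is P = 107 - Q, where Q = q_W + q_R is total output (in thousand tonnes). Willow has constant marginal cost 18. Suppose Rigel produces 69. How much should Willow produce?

10

With the rival's output fixed at 69, Willow's profit is π_W = (107 - 69 - q_W)q_W - (18q_W) = (38 - q_W)q_W - (18q_W).
∂π_W/∂q_W = 20 - 2q_W = 0, so q_W = 10.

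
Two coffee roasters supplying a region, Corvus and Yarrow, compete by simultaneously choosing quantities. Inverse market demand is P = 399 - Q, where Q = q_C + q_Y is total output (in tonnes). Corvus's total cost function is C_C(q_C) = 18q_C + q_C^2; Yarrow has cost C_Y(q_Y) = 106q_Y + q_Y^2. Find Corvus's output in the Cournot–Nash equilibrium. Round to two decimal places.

82.07

Corvus's profit: π_C = (399 - Q)q_C - (18q_C + q_C²). Setting ∂π_C/∂q_C = 0: 381 - 4q_C - (q_Y) = 0.
Yarrow's profit: π_Y = (399 - Q)q_Y - (106q_Y + q_Y²). Setting ∂π_Y/∂q_Y = 0: 293 - 4q_Y - (q_C) = 0.
So q_C = (381 - q_Y)/4 and q_Y = (293 - q_C)/4.
Solving the pair: q_C = 1231/15, q_Y = 791/15.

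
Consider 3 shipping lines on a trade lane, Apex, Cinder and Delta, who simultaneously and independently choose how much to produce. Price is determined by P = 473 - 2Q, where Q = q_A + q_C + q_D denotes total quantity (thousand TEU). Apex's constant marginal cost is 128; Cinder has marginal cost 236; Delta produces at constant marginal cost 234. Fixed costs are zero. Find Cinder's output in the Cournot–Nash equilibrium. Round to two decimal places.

15.88

Apex's profit: π_A = (473 - 2Q)q_A - (128q_A). Setting ∂π_A/∂q_A = 0: 345 - 4q_A - 2(q_C + q_D) = 0.
Cinder's profit: π_C = (473 - 2Q)q_C - (236q_C). Setting ∂π_C/∂q_C = 0: 237 - 4q_C - 2(q_A + q_D) = 0.
Delta's first-order condition: 239 - 4q_D - 2(q_A + q_C) = 0.
Adding the 3 first-order conditions: 821 − 8Q = 0, so Q = 821/8.
Back-substituting: q_A = (345 − 821/4)/2 = 559/8, q_C = (237 − 821/4)/2 = 127/8, q_D = (239 − 821/4)/2 = 135/8.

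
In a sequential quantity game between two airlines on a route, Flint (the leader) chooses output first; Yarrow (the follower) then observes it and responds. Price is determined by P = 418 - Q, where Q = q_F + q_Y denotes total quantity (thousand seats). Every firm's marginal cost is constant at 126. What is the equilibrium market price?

199

Solve by backward induction. Given q_F, the follower Yarrow maximises π_Y = (418 - q_F - q_Y)q_Y - 126q_Y.
Follower FOC: 292 - q_F - 2q_Y = 0, so q_Y(q_F) = (292 - q_F)/2.
The leader anticipates this reaction. Substituting into P = 418 - Q gives P = 272 - (1/2)q_F, so π_F = (272 - (1/2)q_F)q_F - 126q_F.
Leader FOC: 146 - q_F = 0, so q_F = 146.
Then q_Y = (292 - 146)/2 = 73.
Total output Q = 219, so price P = 418 - 219 = 199.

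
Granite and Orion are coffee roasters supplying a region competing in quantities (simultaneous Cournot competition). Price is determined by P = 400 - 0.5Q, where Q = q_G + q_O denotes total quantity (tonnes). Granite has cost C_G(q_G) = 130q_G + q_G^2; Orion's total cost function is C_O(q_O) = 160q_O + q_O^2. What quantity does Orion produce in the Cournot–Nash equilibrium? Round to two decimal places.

66.86

Granite's profit: π_G = (400 - 0.5Q)q_G - (130q_G + q_G²). Setting ∂π_G/∂q_G = 0: 270 - 3q_G - (1/2)(q_O) = 0.
Orion's profit: π_O = (400 - 0.5Q)q_O - (160q_O + q_O²). Setting ∂π_O/∂q_O = 0: 240 - 3q_O - (1/2)(q_G) = 0.
Best responses: q_G = (270 - (1/2)q_O)/3, q_O = (240 - (1/2)q_G)/3.
Substituting one into the other gives q_G = 552/7 and q_O = 468/7.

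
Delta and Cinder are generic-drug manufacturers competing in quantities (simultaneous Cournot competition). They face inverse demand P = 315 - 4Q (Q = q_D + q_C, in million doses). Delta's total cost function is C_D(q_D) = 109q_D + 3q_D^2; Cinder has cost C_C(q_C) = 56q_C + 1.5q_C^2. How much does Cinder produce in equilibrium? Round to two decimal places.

Delta's profit: π_D = (315 - 4Q)q_D - (109q_D + 3q_D²). Setting ∂π_D/∂q_D = 0: 206 - 14q_D - 4(q_C) = 0.
Cinder's first-order condition: 259 - 11q_C - 4(q_D) = 0.
Rearranging gives the reaction functions q_D = (206 - 4q_C)/14 and q_C = (259 - 4q_D)/11.
Substituting one into the other gives q_D = 205/23 and q_C = 467/23.

20.30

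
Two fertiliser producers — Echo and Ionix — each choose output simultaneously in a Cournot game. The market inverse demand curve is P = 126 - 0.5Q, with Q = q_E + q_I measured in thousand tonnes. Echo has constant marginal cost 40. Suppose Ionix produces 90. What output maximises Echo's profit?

41

With the rival's output fixed at 90, Echo's profit is π_E = (126 - (1/2)·90 - (1/2)q_E)q_E - (40q_E) = (81 - (1/2)q_E)q_E - (40q_E).
∂π_E/∂q_E = 41 - q_E = 0, so q_E = 41.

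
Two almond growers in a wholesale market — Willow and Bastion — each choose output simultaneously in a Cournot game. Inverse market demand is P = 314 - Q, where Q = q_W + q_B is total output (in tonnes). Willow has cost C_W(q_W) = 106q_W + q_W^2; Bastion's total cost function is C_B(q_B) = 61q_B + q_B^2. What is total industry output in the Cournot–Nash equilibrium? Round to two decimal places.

92.20

Willow's profit: π_W = (314 - Q)q_W - (106q_W + q_W²). Setting ∂π_W/∂q_W = 0: 208 - 4q_W - (q_B) = 0.
Bastion's first-order condition: 253 - 4q_B - (q_W) = 0.
So q_W = (208 - q_B)/4 and q_B = (253 - q_W)/4.
Solving the pair: q_W = 193/5, q_B = 268/5.
Total output Q = 193/5 + 268/5 = 461/5.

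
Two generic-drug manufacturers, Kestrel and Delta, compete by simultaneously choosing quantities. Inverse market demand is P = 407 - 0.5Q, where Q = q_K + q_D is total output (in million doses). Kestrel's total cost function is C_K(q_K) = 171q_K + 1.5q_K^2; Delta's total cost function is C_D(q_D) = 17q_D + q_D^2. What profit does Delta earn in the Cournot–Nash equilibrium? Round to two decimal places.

22591.55

Kestrel's profit: π_K = (407 - 0.5Q)q_K - (171q_K + (3/2)q_K²). Setting ∂π_K/∂q_K = 0: 236 - 4q_K - (1/2)(q_D) = 0.
Delta's first-order condition: 390 - 3q_D - (1/2)(q_K) = 0.
So q_K = (236 - (1/2)q_D)/4 and q_D = (390 - (1/2)q_K)/3.
Solving the pair: q_K = 43.6596, q_D = 122.7234.
Price P = 407 - (1/2)·166.3830 = 323.8085.
Delta's profit: 323.8085·122.7234 - 17·122.7234 - 122.7234² = 22591.5509.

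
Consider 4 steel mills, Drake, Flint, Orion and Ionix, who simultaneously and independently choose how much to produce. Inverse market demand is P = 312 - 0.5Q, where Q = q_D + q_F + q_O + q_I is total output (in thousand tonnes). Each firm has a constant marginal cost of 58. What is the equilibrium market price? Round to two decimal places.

108.80

A representative firm's profit is π_i = q_i(312 - 0.5Q) - 58q_i.
Setting ∂π_i/∂q_i = 0 with rivals' quantities fixed: 254 - q_i - (1/2)·Σ_{j≠i} q_j = 0.
With identical firms every q_j equals q_i, so Σ_{j≠i} q_j = 3q_i and 254 = (5/2)q_i, giving q_i = 508/5.
Total output Q = 406.4000, so price P = 312 - (1/2)·406.4000 = 544/5.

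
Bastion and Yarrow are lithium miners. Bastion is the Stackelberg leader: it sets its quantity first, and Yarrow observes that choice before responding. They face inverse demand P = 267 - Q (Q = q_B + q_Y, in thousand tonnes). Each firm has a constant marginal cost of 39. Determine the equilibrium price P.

96

Solve by backward induction. Given q_B, the follower Yarrow maximises π_Y = (267 - q_B - q_Y)q_Y - 39q_Y.
Setting the follower's marginal profit to zero, 228 - q_B - 2q_Y = 0, i.e. q_Y = (228 - q_B)/2.
The leader anticipates this reaction. Substituting into P = 267 - Q gives P = 153 - (1/2)q_B, so π_B = (153 - (1/2)q_B)q_B - 39q_B.
Maximising: ∂π_B/∂q_B = 114 - q_B = 0, giving q_B = 114.
Then q_Y = (228 - 114)/2 = 57.
Total output Q = 171, so price P = 267 - 171 = 96.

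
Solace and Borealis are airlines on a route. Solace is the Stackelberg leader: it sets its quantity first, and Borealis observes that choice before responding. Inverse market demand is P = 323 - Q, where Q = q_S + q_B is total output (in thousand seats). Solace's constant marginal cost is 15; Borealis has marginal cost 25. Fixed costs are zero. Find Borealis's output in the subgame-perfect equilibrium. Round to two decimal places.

Solve by backward induction. Given q_S, the follower Borealis maximises π_B = (323 - q_S - q_B)q_B - 25q_B.
Setting the follower's marginal profit to zero, 298 - q_S - 2q_B = 0, i.e. q_B = (298 - q_S)/2.
Solace substitutes q_B(q_S) into its own profit: π_S = q_S(323 - q_S - (298 - q_S)/2) - 15q_S = (174 - (1/2)q_S)q_S - 15q_S.
Maximising: ∂π_S/∂q_S = 159 - q_S = 0, giving q_S = 159.
Then q_B = (298 - 159)/2 = 139/2.

69.50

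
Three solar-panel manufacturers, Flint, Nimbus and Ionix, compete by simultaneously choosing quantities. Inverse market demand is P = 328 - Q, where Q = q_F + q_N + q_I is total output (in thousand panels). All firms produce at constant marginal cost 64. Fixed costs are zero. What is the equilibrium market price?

A representative firm's profit is π_i = q_i(328 - Q) - 64q_i.
First-order condition (treating rivals' output as given): 264 - 2q_i - Σ_{j≠i} q_j = 0.
By symmetry each firm produces the same amount; substituting Σ_{j≠i} q_j = 2q_i yields q_i = 264/4 = 66.
Total output Q = 198, so price P = 328 - 198 = 130.

130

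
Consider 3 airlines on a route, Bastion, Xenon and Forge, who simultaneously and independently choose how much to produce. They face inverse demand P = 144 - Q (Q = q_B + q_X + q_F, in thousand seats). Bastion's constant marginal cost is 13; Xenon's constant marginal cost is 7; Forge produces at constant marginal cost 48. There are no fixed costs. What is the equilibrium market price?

Bastion's profit: π_B = (144 - Q)q_B - (13q_B). Setting ∂π_B/∂q_B = 0: 131 - 2q_B - (q_X + q_F) = 0.
Xenon's profit: π_X = (144 - Q)q_X - (7q_X). Setting ∂π_X/∂q_X = 0: 137 - 2q_X - (q_B + q_F) = 0.
Forge's first-order condition: 96 - 2q_F - (q_B + q_X) = 0.
Summing all 3 equations gives 364 − 4Q = 0, hence Q = 91.
Back-substituting: q_B = (131 − 91) = 40, q_X = (137 − 91) = 46, q_F = (96 − 91) = 5.
Total output Q = 91, so price P = 144 - 91 = 53.

53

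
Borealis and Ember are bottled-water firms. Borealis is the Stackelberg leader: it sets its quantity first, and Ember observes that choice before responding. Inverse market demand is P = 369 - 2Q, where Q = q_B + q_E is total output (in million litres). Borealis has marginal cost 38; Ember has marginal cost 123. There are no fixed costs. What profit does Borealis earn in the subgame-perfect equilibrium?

The follower Ember best-responds to any q_B: π_E = (369 - 2Q)q_E - 123q_E.
∂π_E/∂q_E = 246 - 2q_B - 4q_E = 0 gives the reaction function q_E = (246 - 2q_B)/4.
Borealis substitutes q_E(q_B) into its own profit: π_B = q_B(369 - 2q_B - (246 - 2q_B)/2) - 38q_B = (246 - q_B)q_B - 38q_B.
Maximising: ∂π_B/∂q_B = 208 - 2q_B = 0, giving q_B = 104.
Then q_E = (246 - 2·104)/4 = 19/2.
Price P = 369 - 2·(227/2) = 142.
Borealis's profit: (142 - 38)·104 = 10816.

10816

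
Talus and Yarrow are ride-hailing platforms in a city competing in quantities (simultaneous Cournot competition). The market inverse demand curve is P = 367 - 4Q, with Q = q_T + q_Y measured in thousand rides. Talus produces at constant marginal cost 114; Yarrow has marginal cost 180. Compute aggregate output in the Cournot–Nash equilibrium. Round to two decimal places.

36.67

Talus's profit: π_T = (367 - 4Q)q_T - (114q_T). Setting ∂π_T/∂q_T = 0: 253 - 8q_T - 4(q_Y) = 0.
Yarrow's first-order condition: 187 - 8q_Y - 4(q_T) = 0.
Best responses: q_T = (253 - 4q_Y)/8, q_Y = (187 - 4q_T)/8.
Substituting one into the other gives q_T = 319/12 and q_Y = 121/12.
Total output Q = 319/12 + 121/12 = 110/3.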